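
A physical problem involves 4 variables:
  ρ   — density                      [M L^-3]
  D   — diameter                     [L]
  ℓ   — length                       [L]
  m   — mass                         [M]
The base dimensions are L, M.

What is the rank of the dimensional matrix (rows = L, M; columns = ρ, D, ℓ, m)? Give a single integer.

2

Write exponents as rows L,M / cols ρ,D,ℓ,m:
  L: [-3  1  1  0]
  M: [ 1  0  0  1]
Row reduction gives pivot columns ρ,D; rank = 2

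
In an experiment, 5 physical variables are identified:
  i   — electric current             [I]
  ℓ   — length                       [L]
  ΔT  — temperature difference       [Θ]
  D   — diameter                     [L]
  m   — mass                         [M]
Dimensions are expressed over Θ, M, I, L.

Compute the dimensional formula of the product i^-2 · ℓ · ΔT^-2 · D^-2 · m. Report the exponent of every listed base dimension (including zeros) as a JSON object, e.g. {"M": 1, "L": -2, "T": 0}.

{"Θ": -2, "M": 1, "I": -2, "L": -1}

Exponent matrix [Θ,M,I,L] × [i,ℓ,ΔT,D,m]:
  Θ: [ 0  0  1  0  0]
  M: [ 0  0  0  0  1]
  I: [ 1  0  0  0  0]
  L: [ 0  1  0  1  0]
  [Θ]: (-2)·0+(1)·0+(-2)·1+(-2)·0+(1)·0 = -2
  [M]: (-2)·0+(1)·0+(-2)·0+(-2)·0+(1)·1 = 1
  [I]: (-2)·1+(1)·0+(-2)·0+(-2)·0+(1)·0 = -2
  [L]: (-2)·0+(1)·1+(-2)·0+(-2)·1+(1)·0 = -1
⇒ Θ^-2 M I^-2 L^-1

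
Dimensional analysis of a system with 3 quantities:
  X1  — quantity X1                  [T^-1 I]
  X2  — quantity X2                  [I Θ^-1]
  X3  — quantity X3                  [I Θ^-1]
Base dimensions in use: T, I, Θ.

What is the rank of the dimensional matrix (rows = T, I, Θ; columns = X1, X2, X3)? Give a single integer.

Write exponents as rows T,I,Θ / cols X1,X2,X3:
  T: [-1  0  0]
  I: [ 1  1  1]
  Θ: [ 0 -1 -1]
RREF → pivots at {X1,X2} ⇒ r = 2

2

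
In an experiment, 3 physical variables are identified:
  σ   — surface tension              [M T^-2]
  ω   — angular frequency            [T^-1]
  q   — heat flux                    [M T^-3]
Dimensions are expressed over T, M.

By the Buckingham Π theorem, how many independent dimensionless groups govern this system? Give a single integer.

1

Dimensional matrix (T×M by σ×ω×q):
  T: [-2 -1 -3]
  M: [ 1  0  1]
Row reduction gives pivot columns σ,ω; rank = 2
n=3, r=2 ⇒ 1 dimensionless group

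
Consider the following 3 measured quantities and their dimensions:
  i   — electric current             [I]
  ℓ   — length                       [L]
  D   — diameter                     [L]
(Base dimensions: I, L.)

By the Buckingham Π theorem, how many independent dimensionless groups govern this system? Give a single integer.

1

Write exponents as rows I,L / cols i,ℓ,D:
  I: [ 1  0  0]
  L: [ 0  1  1]
RREF → pivots at {i,ℓ} ⇒ r = 2
3 vars − rank 2 = 1 Π group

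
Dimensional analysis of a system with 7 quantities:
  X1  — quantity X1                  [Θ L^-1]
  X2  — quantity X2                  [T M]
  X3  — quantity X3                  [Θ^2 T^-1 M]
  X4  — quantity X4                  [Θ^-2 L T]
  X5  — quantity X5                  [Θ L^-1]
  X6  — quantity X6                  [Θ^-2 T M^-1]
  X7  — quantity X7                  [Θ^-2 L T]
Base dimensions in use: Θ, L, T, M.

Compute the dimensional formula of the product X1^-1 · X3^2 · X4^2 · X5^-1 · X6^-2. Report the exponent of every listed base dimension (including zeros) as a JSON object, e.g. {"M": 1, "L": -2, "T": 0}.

{"Θ": 2, "L": 4, "T": -2, "M": 4}

Exponent matrix [Θ,L,T,M] × [X1,X2,X3,X4,X5,X6,X7]:
  Θ: [ 1  0  2 -2  1 -2 -2]
  L: [-1  0  0  1 -1  0  1]
  T: [ 0  1 -1  1  0  1  1]
  M: [ 0  1  1  0  0 -1  0]
  [Θ]: (-1)·1+(2)·2+(2)·-2+(-1)·1+(-2)·-2 = 2
  [L]: (-1)·-1+(2)·0+(2)·1+(-1)·-1+(-2)·0 = 4
  [T]: (-1)·0+(2)·-1+(2)·1+(-1)·0+(-2)·1 = -2
  [M]: (-1)·0+(2)·1+(2)·0+(-1)·0+(-2)·-1 = 4
⇒ Θ^2 L^4 T^-2 M^4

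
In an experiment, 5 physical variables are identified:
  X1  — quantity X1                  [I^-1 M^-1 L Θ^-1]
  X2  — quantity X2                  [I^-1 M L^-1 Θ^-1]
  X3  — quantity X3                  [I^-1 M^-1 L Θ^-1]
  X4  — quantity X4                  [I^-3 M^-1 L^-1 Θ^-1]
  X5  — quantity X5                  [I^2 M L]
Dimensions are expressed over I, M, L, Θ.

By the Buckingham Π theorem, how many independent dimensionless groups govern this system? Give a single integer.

2

Write exponents as rows I,M,L,Θ / cols X1,X2,X3,X4,X5:
  I: [-1 -1 -1 -3  2]
  M: [-1  1 -1 -1  1]
  L: [ 1 -1  1 -1  1]
  Θ: [-1 -1 -1 -1  0]
RREF → pivots at {X1,X2,X4} ⇒ r = 3
Π count = n − r = 5 − 3 = 2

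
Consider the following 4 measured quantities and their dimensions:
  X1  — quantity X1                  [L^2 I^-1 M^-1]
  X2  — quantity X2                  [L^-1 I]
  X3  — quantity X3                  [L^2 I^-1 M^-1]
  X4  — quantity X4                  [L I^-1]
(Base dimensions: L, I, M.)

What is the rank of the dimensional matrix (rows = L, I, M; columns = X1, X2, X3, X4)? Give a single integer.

2

Write exponents as rows L,I,M / cols X1,X2,X3,X4:
  L: [ 2 -1  2  1]
  I: [-1  1 -1 -1]
  M: [-1  0 -1  0]
Echelon form has 2 nonzero rows (pivots: X1,X2)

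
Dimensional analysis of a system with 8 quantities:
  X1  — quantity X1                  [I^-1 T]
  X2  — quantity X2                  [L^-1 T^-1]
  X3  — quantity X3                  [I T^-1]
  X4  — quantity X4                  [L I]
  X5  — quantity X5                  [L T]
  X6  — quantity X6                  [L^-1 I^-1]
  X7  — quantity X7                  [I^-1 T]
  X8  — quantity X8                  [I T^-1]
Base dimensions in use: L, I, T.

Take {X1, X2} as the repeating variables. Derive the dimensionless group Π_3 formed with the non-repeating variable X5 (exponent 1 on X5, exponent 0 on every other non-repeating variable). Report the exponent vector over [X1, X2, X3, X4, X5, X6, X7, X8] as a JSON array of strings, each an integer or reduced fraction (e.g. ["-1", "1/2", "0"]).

["0", "1", "0", "0", "1", "0", "0", "0"]

Dimensional matrix (L×I×T by X1×X2×X3×X4×X5×X6×X7×X8):
  L: [ 0 -1  0  1  1 -1  0  0]
  I: [-1  0  1  1  0 -1 -1  1]
  T: [ 1 -1 -1  0  1  0  1 -1]
Echelon form has 2 nonzero rows (pivots: X1,X2)
Pivot set = {X1,X2}, free = {X3,X4,X5,X6,X7,X8}
RREF:
  r0: [   1    0   -1   -1    0    1    1   -1]
  r1: [   0    1    0   -1   -1    1    0    0]
  r2: [   0    0    0    0    0    0    0    0]
Fix exponent of X5 at 1, X3 at 0, X4 at 0, X6 at 0, X7 at 0, X8 at 0; solve each RREF row for its pivot's exponent:
  r0: exp(X1) + (0)·1 = 0 ⇒ exp(X1) = 0
  r1: exp(X2) + (-1)·1 = 0 ⇒ exp(X2) = 1
Π_3 = X2 · X5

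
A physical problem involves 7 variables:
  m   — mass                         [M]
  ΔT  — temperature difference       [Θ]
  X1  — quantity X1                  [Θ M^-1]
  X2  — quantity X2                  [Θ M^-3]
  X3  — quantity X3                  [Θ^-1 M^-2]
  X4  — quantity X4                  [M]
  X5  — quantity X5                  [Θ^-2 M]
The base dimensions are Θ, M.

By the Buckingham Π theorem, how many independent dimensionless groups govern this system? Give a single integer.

Exponent matrix [Θ,M] × [m,ΔT,X1,X2,X3,X4,X5]:
  Θ: [ 0  1  1  1 -1  0 -2]
  M: [ 1  0 -1 -3 -2  1  1]
Row reduction gives pivot columns m,ΔT; rank = 2
n=7, r=2 ⇒ 5 dimensionless groups

5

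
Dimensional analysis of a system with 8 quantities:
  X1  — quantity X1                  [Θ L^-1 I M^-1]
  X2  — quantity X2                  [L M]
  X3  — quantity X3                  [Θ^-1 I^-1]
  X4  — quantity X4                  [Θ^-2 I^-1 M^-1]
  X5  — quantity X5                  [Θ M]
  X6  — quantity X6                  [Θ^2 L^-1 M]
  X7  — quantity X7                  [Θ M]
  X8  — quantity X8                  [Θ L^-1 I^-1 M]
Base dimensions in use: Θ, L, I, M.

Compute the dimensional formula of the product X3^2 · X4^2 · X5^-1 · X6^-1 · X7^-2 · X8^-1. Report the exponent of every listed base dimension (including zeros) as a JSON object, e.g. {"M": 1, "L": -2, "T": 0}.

Write exponents as rows Θ,L,I,M / cols X1,X2,X3,X4,X5,X6,X7,X8:
  Θ: [ 1  0 -1 -2  1  2  1  1]
  L: [-1  1  0  0  0 -1  0 -1]
  I: [ 1  0 -1 -1  0  0  0 -1]
  M: [-1  1  0 -1  1  1  1  1]
  [Θ]: (2)·-1+(2)·-2+(-1)·1+(-1)·2+(-2)·1+(-1)·1 = -12
  [L]: (2)·0+(2)·0+(-1)·0+(-1)·-1+(-2)·0+(-1)·-1 = 2
  [I]: (2)·-1+(2)·-1+(-1)·0+(-1)·0+(-2)·0+(-1)·-1 = -3
  [M]: (2)·0+(2)·-1+(-1)·1+(-1)·1+(-2)·1+(-1)·1 = -7
⇒ Θ^-12 L^2 I^-3 M^-7

{"Θ": -12, "L": 2, "I": -3, "M": -7}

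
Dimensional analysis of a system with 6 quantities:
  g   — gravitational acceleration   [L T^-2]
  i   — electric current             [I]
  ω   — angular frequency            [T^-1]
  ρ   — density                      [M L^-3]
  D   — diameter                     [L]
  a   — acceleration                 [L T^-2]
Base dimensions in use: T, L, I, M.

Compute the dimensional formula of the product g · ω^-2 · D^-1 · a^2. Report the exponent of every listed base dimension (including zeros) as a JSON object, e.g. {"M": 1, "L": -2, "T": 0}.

Exponent matrix [T,L,I,M] × [g,i,ω,ρ,D,a]:
  T: [-2  0 -1  0  0 -2]
  L: [ 1  0  0 -3  1  1]
  I: [ 0  1  0  0  0  0]
  M: [ 0  0  0  1  0  0]
  [T]: (1)·-2+(-2)·-1+(-1)·0+(2)·-2 = -4
  [L]: (1)·1+(-2)·0+(-1)·1+(2)·1 = 2
  [I]: (1)·0+(-2)·0+(-1)·0+(2)·0 = 0
  [M]: (1)·0+(-2)·0+(-1)·0+(2)·0 = 0
⇒ T^-4 L^2

{"T": -4, "L": 2, "I": 0, "M": 0}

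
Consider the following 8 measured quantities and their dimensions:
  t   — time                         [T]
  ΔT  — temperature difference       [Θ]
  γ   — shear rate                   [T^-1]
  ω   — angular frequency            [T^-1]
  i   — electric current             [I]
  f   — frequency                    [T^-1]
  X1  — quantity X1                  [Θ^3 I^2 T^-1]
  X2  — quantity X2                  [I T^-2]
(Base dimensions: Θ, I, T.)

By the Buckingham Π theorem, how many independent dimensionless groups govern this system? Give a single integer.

5

Dimensional matrix (Θ×I×T by t×ΔT×γ×ω×i×f×X1×X2):
  Θ: [ 0  1  0  0  0  0  3  0]
  I: [ 0  0  0  0  1  0  2  1]
  T: [ 1  0 -1 -1  0 -1 -1 -2]
Row reduction gives pivot columns t,ΔT,i; rank = 3
Π count = n − r = 8 − 3 = 5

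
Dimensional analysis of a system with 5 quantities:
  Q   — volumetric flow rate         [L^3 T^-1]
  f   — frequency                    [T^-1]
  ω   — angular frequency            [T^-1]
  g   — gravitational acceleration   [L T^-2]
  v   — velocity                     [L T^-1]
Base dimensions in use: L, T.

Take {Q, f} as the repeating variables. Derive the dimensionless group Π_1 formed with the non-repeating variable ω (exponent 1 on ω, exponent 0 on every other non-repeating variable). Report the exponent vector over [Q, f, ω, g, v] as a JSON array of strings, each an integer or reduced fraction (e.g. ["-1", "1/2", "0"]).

["0", "-1", "1", "0", "0"]

Exponent matrix [L,T] × [Q,f,ω,g,v]:
  L: [ 3  0  0  1  1]
  T: [-1 -1 -1 -2 -1]
RREF → pivots at {Q,f} ⇒ r = 2
Repeat: Q,f; free: ω,g,v
RREF:
  r0: [   1    0    0  1/3  1/3]
  r1: [   0    1    1  5/3  2/3]
Fix exponent of ω at 1, g at 0, v at 0; solve each RREF row for its pivot's exponent:
  r0: exp(Q) + (0)·1 = 0 ⇒ exp(Q) = 0
  r1: exp(f) + (1)·1 = 0 ⇒ exp(f) = -1
Π_1 = f^-1 · ω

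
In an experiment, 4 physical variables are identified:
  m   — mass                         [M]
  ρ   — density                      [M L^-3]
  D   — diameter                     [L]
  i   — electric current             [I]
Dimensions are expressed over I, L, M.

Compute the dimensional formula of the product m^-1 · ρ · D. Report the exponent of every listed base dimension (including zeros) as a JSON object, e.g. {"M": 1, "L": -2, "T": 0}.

Dimensional matrix (I×L×M by m×ρ×D×i):
  I: [ 0  0  0  1]
  L: [ 0 -3  1  0]
  M: [ 1  1  0  0]
  [I]: (-1)·0+(1)·0+(1)·0 = 0
  [L]: (-1)·0+(1)·-3+(1)·1 = -2
  [M]: (-1)·1+(1)·1+(1)·0 = 0
⇒ L^-2

{"I": 0, "L": -2, "M": 0}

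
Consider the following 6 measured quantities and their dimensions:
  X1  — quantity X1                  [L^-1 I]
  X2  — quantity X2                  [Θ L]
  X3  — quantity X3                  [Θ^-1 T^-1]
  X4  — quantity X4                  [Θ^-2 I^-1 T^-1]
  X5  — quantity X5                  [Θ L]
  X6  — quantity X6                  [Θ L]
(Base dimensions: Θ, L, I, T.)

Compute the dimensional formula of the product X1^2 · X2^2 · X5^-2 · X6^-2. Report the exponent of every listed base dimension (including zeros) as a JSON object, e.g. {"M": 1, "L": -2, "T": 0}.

Write exponents as rows Θ,L,I,T / cols X1,X2,X3,X4,X5,X6:
  Θ: [ 0  1 -1 -2  1  1]
  L: [-1  1  0  0  1  1]
  I: [ 1  0  0 -1  0  0]
  T: [ 0  0 -1 -1  0  0]
  [Θ]: (2)·0+(2)·1+(-2)·1+(-2)·1 = -2
  [L]: (2)·-1+(2)·1+(-2)·1+(-2)·1 = -4
  [I]: (2)·1+(2)·0+(-2)·0+(-2)·0 = 2
  [T]: (2)·0+(2)·0+(-2)·0+(-2)·0 = 0
⇒ Θ^-2 L^-4 I^2

{"Θ": -2, "L": -4, "I": 2, "T": 0}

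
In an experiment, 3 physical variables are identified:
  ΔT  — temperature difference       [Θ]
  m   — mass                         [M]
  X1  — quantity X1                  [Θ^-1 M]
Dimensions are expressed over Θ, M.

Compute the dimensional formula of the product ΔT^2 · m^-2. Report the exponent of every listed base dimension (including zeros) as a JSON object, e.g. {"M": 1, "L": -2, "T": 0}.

Exponent matrix [Θ,M] × [ΔT,m,X1]:
  Θ: [ 1  0 -1]
  M: [ 0  1  1]
  [Θ]: (2)·1+(-2)·0 = 2
  [M]: (2)·0+(-2)·1 = -2
⇒ Θ^2 M^-2

{"Θ": 2, "M": -2}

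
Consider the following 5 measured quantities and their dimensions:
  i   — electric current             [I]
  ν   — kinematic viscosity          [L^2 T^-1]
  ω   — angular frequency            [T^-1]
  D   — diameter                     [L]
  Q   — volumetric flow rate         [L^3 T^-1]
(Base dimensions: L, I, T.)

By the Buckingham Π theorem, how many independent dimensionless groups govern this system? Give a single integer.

2

Dimensional matrix (L×I×T by i×ν×ω×D×Q):
  L: [ 0  2  0  1  3]
  I: [ 1  0  0  0  0]
  T: [ 0 -1 -1  0 -1]
RREF → pivots at {i,ν,ω} ⇒ r = 3
5 vars − rank 3 = 2 Π groups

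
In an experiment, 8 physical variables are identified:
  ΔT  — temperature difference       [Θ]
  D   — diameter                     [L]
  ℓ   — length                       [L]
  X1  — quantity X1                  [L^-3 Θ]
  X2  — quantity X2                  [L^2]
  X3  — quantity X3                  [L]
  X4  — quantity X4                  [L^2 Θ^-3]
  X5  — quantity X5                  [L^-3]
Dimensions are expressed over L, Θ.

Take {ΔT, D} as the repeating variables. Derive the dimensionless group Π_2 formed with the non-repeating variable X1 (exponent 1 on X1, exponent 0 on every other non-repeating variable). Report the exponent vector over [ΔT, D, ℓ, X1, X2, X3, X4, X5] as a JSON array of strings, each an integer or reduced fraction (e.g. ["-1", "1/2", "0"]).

Exponent matrix [L,Θ] × [ΔT,D,ℓ,X1,X2,X3,X4,X5]:
  L: [ 0  1  1 -3  2  1  2 -3]
  Θ: [ 1  0  0  1  0  0 -3  0]
Row reduction gives pivot columns ΔT,D; rank = 2
Pivot set = {ΔT,D}, free = {ℓ,X1,X2,X3,X4,X5}
RREF:
  r0: [   1    0    0    1    0    0   -3    0]
  r1: [   0    1    1   -3    2    1    2   -3]
Fix exponent of X1 at 1, ℓ at 0, X2 at 0, X3 at 0, X4 at 0, X5 at 0; solve each RREF row for its pivot's exponent:
  r0: exp(ΔT) + (1)·1 = 0 ⇒ exp(ΔT) = -1
  r1: exp(D) + (-3)·1 = 0 ⇒ exp(D) = 3
Π_2 = ΔT^-1 · D^3 · X1

["-1", "3", "0", "1", "0", "0", "0", "0"]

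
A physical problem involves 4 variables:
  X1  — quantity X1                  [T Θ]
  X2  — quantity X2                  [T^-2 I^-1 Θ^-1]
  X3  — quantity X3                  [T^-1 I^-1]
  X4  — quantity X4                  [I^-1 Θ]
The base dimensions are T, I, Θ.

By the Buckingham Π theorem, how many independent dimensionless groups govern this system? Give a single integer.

Write exponents as rows T,I,Θ / cols X1,X2,X3,X4:
  T: [ 1 -2 -1  0]
  I: [ 0 -1 -1 -1]
  Θ: [ 1 -1  0  1]
Row reduction gives pivot columns X1,X2; rank = 2
Π count = n − r = 4 − 2 = 2

2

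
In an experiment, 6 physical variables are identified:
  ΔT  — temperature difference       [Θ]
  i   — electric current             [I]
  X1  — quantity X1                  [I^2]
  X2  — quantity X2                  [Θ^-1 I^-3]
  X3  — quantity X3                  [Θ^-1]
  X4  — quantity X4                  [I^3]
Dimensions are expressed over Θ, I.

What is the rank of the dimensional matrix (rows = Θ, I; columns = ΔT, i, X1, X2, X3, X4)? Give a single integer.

2

Write exponents as rows Θ,I / cols ΔT,i,X1,X2,X3,X4:
  Θ: [ 1  0  0 -1 -1  0]
  I: [ 0  1  2 -3  0  3]
Echelon form has 2 nonzero rows (pivots: ΔT,i)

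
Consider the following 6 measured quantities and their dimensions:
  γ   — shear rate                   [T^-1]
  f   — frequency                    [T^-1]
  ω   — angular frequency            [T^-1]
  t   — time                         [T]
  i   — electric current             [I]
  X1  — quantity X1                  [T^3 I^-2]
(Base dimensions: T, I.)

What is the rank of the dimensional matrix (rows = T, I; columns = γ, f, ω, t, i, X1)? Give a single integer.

2

Dimensional matrix (T×I by γ×f×ω×t×i×X1):
  T: [-1 -1 -1  1  0  3]
  I: [ 0  0  0  0  1 -2]
RREF → pivots at {γ,i} ⇒ r = 2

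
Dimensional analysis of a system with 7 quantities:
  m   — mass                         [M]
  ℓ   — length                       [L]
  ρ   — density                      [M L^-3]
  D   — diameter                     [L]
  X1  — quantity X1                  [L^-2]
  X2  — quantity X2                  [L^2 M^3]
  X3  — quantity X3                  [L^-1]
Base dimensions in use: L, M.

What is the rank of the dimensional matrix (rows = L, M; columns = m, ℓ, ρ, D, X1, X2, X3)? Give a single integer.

2

Exponent matrix [L,M] × [m,ℓ,ρ,D,X1,X2,X3]:
  L: [ 0  1 -3  1 -2  2 -1]
  M: [ 1  0  1  0  0  3  0]
Echelon form has 2 nonzero rows (pivots: m,ℓ)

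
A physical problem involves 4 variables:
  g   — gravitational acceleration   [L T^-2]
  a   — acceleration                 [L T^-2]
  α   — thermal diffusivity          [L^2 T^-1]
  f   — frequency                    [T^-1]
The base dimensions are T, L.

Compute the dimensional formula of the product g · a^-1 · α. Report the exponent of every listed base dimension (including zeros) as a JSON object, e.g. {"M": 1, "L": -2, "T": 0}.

{"T": -1, "L": 2}

Exponent matrix [T,L] × [g,a,α,f]:
  T: [-2 -2 -1 -1]
  L: [ 1  1  2  0]
  [T]: (1)·-2+(-1)·-2+(1)·-1 = -1
  [L]: (1)·1+(-1)·1+(1)·2 = 2
⇒ T^-1 L^2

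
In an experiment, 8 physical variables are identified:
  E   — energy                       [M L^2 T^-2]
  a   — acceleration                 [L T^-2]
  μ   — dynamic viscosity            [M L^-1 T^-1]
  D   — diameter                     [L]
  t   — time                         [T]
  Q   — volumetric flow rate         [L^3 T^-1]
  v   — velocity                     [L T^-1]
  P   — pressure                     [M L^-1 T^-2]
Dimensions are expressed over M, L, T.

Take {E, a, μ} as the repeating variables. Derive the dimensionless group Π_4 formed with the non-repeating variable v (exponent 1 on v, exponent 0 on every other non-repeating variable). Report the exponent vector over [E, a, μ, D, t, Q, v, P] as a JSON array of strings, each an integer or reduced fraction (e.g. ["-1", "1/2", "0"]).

["-1/5", "-2/5", "1/5", "0", "0", "0", "1", "0"]

Write exponents as rows M,L,T / cols E,a,μ,D,t,Q,v,P:
  M: [ 1  0  1  0  0  0  0  1]
  L: [ 2  1 -1  1  0  3  1 -1]
  T: [-2 -2 -1  0  1 -1 -1 -2]
RREF → pivots at {E,a,μ} ⇒ r = 3
Pivot set = {E,a,μ}, free = {D,t,Q,v,P}
RREF:
  r0: [   1    0    0  2/5  1/5    1  1/5 -1/5]
  r1: [   0    1    0 -1/5 -3/5    0  2/5  3/5]
  r2: [   0    0    1 -2/5 -1/5   -1 -1/5  6/5]
Fix exponent of v at 1, D at 0, t at 0, Q at 0, P at 0; solve each RREF row for its pivot's exponent:
  r0: exp(E) + (1/5)·1 = 0 ⇒ exp(E) = -1/5
  r1: exp(a) + (2/5)·1 = 0 ⇒ exp(a) = -2/5
  r2: exp(μ) + (-1/5)·1 = 0 ⇒ exp(μ) = 1/5
Π_4 = E^(-1/5) · a^(-2/5) · μ^(1/5) · v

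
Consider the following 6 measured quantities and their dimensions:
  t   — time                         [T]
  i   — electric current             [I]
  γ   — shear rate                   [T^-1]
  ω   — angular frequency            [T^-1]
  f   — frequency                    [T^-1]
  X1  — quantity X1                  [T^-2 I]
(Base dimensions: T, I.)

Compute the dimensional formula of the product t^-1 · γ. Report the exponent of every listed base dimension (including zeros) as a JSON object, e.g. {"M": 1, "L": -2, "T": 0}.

Dimensional matrix (T×I by t×i×γ×ω×f×X1):
  T: [ 1  0 -1 -1 -1 -2]
  I: [ 0  1  0  0  0  1]
  [T]: (-1)·1+(1)·-1 = -2
  [I]: (-1)·0+(1)·0 = 0
⇒ T^-2

{"T": -2, "I": 0}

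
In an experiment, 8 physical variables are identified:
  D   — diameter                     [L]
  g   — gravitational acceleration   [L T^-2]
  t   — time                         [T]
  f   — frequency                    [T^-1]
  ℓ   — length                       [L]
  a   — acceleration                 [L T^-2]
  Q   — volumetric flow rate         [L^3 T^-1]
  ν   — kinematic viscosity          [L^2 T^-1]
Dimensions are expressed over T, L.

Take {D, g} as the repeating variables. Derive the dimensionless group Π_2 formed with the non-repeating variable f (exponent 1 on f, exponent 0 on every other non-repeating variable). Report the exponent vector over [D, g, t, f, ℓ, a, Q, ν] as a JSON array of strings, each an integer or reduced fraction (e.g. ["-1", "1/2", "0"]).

Write exponents as rows T,L / cols D,g,t,f,ℓ,a,Q,ν:
  T: [ 0 -2  1 -1  0 -2 -1 -1]
  L: [ 1  1  0  0  1  1  3  2]
RREF → pivots at {D,g} ⇒ r = 2
Repeat: D,g; free: t,f,ℓ,a,Q,ν
RREF:
  r0: [   1    0  1/2 -1/2    1    0  5/2  3/2]
  r1: [   0    1 -1/2  1/2    0    1  1/2  1/2]
Fix exponent of f at 1, t at 0, ℓ at 0, a at 0, Q at 0, ν at 0; solve each RREF row for its pivot's exponent:
  r0: exp(D) + (-1/2)·1 = 0 ⇒ exp(D) = 1/2
  r1: exp(g) + (1/2)·1 = 0 ⇒ exp(g) = -1/2
Π_2 = D^(1/2) · g^(-1/2) · f

["1/2", "-1/2", "0", "1", "0", "0", "0", "0"]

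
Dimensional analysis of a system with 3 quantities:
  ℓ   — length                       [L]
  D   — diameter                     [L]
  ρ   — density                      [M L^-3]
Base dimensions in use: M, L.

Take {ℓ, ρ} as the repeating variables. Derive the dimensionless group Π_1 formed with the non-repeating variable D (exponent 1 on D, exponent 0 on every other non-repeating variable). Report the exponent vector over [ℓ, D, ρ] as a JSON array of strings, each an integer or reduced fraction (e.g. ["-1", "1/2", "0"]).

Write exponents as rows M,L / cols ℓ,D,ρ:
  M: [ 0  0  1]
  L: [ 1  1 -3]
RREF → pivots at {ℓ,ρ} ⇒ r = 2
Repeat: ℓ,ρ; free: D
RREF:
  r0: [   1    1    0]
  r1: [   0    0    1]
Fix exponent of D at 1; solve each RREF row for its pivot's exponent:
  r0: exp(ℓ) + (1)·1 = 0 ⇒ exp(ℓ) = -1
  r1: exp(ρ) + (0)·1 = 0 ⇒ exp(ρ) = 0
Π_1 = ℓ^-1 · D

["-1", "1", "0"]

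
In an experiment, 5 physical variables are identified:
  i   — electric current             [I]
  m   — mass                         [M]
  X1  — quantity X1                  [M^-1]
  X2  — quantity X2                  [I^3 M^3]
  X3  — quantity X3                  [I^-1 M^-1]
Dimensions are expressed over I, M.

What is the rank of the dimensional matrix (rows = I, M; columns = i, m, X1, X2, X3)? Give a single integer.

2

Dimensional matrix (I×M by i×m×X1×X2×X3):
  I: [ 1  0  0  3 -1]
  M: [ 0  1 -1  3 -1]
Row reduction gives pivot columns i,m; rank = 2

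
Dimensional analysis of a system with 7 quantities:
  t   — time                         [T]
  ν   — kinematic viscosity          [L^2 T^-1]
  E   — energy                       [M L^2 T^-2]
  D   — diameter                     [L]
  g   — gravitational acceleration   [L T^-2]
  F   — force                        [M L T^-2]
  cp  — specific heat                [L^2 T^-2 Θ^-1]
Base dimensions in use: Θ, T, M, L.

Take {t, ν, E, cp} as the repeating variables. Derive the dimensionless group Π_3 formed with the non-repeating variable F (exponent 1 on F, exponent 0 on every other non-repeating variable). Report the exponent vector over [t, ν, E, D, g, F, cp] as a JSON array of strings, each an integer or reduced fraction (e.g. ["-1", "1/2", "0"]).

Exponent matrix [Θ,T,M,L] × [t,ν,E,D,g,F,cp]:
  Θ: [ 0  0  0  0  0  0 -1]
  T: [ 1 -1 -2  0 -2 -2 -2]
  M: [ 0  0  1  0  0  1  0]
  L: [ 0  2  2  1  1  1  2]
RREF → pivots at {t,ν,E,cp} ⇒ r = 4
Repeat: t,ν,E,cp; free: D,g,F
RREF:
  r0: [   1    0    0  1/2 -3/2 -1/2    0]
  r1: [   0    1    0  1/2  1/2 -1/2    0]
  r2: [   0    0    1    0    0    1    0]
  r3: [   0    0    0    0    0    0    1]
Fix exponent of F at 1, D at 0, g at 0; solve each RREF row for its pivot's exponent:
  r0: exp(t) + (-1/2)·1 = 0 ⇒ exp(t) = 1/2
  r1: exp(ν) + (-1/2)·1 = 0 ⇒ exp(ν) = 1/2
  r2: exp(E) + (1)·1 = 0 ⇒ exp(E) = -1
  r3: exp(cp) + (0)·1 = 0 ⇒ exp(cp) = 0
Π_3 = t^(1/2) · ν^(1/2) · E^-1 · F

["1/2", "1/2", "-1", "0", "0", "1", "0"]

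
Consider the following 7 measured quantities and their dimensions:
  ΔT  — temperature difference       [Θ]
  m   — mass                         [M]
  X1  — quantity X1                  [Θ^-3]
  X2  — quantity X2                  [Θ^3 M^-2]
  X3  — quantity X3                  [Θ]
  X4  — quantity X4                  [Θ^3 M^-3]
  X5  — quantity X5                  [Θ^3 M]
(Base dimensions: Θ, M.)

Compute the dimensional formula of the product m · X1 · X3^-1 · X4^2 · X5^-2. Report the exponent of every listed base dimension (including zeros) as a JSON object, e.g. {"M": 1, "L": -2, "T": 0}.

Write exponents as rows Θ,M / cols ΔT,m,X1,X2,X3,X4,X5:
  Θ: [ 1  0 -3  3  1  3  3]
  M: [ 0  1  0 -2  0 -3  1]
  [Θ]: (1)·0+(1)·-3+(-1)·1+(2)·3+(-2)·3 = -4
  [M]: (1)·1+(1)·0+(-1)·0+(2)·-3+(-2)·1 = -7
⇒ Θ^-4 M^-7

{"Θ": -4, "M": -7}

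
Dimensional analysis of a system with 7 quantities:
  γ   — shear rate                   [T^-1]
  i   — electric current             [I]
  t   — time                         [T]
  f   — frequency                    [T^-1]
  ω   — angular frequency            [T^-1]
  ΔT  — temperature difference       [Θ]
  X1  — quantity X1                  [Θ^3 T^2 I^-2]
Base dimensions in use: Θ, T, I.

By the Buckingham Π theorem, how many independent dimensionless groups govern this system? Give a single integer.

Write exponents as rows Θ,T,I / cols γ,i,t,f,ω,ΔT,X1:
  Θ: [ 0  0  0  0  0  1  3]
  T: [-1  0  1 -1 -1  0  2]
  I: [ 0  1  0  0  0  0 -2]
Row reduction gives pivot columns γ,i,ΔT; rank = 3
7 vars − rank 3 = 4 Π groups

4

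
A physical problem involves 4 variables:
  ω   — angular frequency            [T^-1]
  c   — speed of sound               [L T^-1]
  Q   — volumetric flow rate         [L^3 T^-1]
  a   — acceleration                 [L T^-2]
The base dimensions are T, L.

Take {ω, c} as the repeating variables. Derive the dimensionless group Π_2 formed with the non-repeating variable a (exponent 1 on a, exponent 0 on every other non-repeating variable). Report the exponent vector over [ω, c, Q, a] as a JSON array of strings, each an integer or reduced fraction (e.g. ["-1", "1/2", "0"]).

Dimensional matrix (T×L by ω×c×Q×a):
  T: [-1 -1 -1 -2]
  L: [ 0  1  3  1]
RREF → pivots at {ω,c} ⇒ r = 2
Pivot set = {ω,c}, free = {Q,a}
RREF:
  r0: [   1    0   -2    1]
  r1: [   0    1    3    1]
Fix exponent of a at 1, Q at 0; solve each RREF row for its pivot's exponent:
  r0: exp(ω) + (1)·1 = 0 ⇒ exp(ω) = -1
  r1: exp(c) + (1)·1 = 0 ⇒ exp(c) = -1
Π_2 = ω^-1 · c^-1 · a

["-1", "-1", "0", "1"]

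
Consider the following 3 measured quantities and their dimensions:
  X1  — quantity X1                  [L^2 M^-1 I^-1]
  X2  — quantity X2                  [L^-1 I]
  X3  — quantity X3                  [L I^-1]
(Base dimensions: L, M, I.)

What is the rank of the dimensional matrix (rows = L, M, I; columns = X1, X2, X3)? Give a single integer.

2

Dimensional matrix (L×M×I by X1×X2×X3):
  L: [ 2 -1  1]
  M: [-1  0  0]
  I: [-1  1 -1]
Echelon form has 2 nonzero rows (pivots: X1,X2)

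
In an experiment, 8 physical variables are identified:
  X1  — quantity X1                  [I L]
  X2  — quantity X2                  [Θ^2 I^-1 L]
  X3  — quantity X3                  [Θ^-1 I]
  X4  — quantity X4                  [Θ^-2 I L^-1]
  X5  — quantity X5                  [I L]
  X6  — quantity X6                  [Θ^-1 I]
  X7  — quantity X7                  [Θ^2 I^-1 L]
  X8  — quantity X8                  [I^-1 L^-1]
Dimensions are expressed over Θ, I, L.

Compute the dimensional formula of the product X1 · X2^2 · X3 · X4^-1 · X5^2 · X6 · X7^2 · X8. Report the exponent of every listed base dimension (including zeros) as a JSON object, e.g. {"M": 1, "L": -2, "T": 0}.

Write exponents as rows Θ,I,L / cols X1,X2,X3,X4,X5,X6,X7,X8:
  Θ: [ 0  2 -1 -2  0 -1  2  0]
  I: [ 1 -1  1  1  1  1 -1 -1]
  L: [ 1  1  0 -1  1  0  1 -1]
  [Θ]: (1)·0+(2)·2+(1)·-1+(-1)·-2+(2)·0+(1)·-1+(2)·2+(1)·0 = 8
  [I]: (1)·1+(2)·-1+(1)·1+(-1)·1+(2)·1+(1)·1+(2)·-1+(1)·-1 = -1
  [L]: (1)·1+(2)·1+(1)·0+(-1)·-1+(2)·1+(1)·0+(2)·1+(1)·-1 = 7
⇒ Θ^8 I^-1 L^7

{"Θ": 8, "I": -1, "L": 7}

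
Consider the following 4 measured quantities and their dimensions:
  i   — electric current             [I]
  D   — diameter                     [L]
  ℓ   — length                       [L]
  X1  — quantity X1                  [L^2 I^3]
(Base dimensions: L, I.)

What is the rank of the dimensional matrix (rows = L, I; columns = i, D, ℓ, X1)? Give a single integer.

Exponent matrix [L,I] × [i,D,ℓ,X1]:
  L: [ 0  1  1  2]
  I: [ 1  0  0  3]
RREF → pivots at {i,D} ⇒ r = 2

2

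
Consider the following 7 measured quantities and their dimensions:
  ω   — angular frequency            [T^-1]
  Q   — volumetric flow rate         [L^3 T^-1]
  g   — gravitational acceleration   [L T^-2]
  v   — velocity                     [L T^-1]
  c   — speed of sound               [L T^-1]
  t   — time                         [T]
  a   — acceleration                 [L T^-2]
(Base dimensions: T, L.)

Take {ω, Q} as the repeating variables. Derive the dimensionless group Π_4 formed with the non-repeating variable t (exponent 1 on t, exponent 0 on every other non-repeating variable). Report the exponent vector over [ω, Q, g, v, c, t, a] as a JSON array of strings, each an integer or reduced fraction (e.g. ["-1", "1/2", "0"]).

["1", "0", "0", "0", "0", "1", "0"]

Dimensional matrix (T×L by ω×Q×g×v×c×t×a):
  T: [-1 -1 -2 -1 -1  1 -2]
  L: [ 0  3  1  1  1  0  1]
RREF → pivots at {ω,Q} ⇒ r = 2
Pivot set = {ω,Q}, free = {g,v,c,t,a}
RREF:
  r0: [   1    0  5/3  2/3  2/3   -1  5/3]
  r1: [   0    1  1/3  1/3  1/3    0  1/3]
Fix exponent of t at 1, g at 0, v at 0, c at 0, a at 0; solve each RREF row for its pivot's exponent:
  r0: exp(ω) + (-1)·1 = 0 ⇒ exp(ω) = 1
  r1: exp(Q) + (0)·1 = 0 ⇒ exp(Q) = 0
Π_4 = ω · t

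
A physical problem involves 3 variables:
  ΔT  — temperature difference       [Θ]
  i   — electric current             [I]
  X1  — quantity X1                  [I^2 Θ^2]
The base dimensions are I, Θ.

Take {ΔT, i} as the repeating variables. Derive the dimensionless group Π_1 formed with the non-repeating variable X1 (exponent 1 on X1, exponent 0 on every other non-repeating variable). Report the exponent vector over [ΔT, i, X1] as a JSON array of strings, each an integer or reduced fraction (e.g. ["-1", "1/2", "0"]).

["-2", "-2", "1"]

Exponent matrix [I,Θ] × [ΔT,i,X1]:
  I: [ 0  1  2]
  Θ: [ 1  0  2]
Echelon form has 2 nonzero rows (pivots: ΔT,i)
Repeat: ΔT,i; free: X1
RREF:
  r0: [   1    0    2]
  r1: [   0    1    2]
Fix exponent of X1 at 1; solve each RREF row for its pivot's exponent:
  r0: exp(ΔT) + (2)·1 = 0 ⇒ exp(ΔT) = -2
  r1: exp(i) + (2)·1 = 0 ⇒ exp(i) = -2
Π_1 = ΔT^-2 · i^-2 · X1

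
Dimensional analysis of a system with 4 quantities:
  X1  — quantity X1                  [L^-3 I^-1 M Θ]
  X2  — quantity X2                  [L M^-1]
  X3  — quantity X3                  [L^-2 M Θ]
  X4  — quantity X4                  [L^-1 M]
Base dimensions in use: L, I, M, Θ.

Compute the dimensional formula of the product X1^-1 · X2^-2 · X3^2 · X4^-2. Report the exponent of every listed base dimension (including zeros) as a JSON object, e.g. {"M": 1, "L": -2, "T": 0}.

Dimensional matrix (L×I×M×Θ by X1×X2×X3×X4):
  L: [-3  1 -2 -1]
  I: [-1  0  0  0]
  M: [ 1 -1  1  1]
  Θ: [ 1  0  1  0]
  [L]: (-1)·-3+(-2)·1+(2)·-2+(-2)·-1 = -1
  [I]: (-1)·-1+(-2)·0+(2)·0+(-2)·0 = 1
  [M]: (-1)·1+(-2)·-1+(2)·1+(-2)·1 = 1
  [Θ]: (-1)·1+(-2)·0+(2)·1+(-2)·0 = 1
⇒ L^-1 I M Θ

{"L": -1, "I": 1, "M": 1, "Θ": 1}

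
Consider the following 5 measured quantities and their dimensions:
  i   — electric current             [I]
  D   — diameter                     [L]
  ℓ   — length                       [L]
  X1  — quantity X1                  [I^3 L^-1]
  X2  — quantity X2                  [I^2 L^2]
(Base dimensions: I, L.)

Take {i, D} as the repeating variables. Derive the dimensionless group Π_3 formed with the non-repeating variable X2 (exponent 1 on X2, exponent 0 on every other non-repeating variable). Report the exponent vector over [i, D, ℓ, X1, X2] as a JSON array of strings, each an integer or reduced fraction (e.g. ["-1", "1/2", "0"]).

Dimensional matrix (I×L by i×D×ℓ×X1×X2):
  I: [ 1  0  0  3  2]
  L: [ 0  1  1 -1  2]
Row reduction gives pivot columns i,D; rank = 2
Repeat: i,D; free: ℓ,X1,X2
RREF:
  r0: [   1    0    0    3    2]
  r1: [   0    1    1   -1    2]
Fix exponent of X2 at 1, ℓ at 0, X1 at 0; solve each RREF row for its pivot's exponent:
  r0: exp(i) + (2)·1 = 0 ⇒ exp(i) = -2
  r1: exp(D) + (2)·1 = 0 ⇒ exp(D) = -2
Π_3 = i^-2 · D^-2 · X2

["-2", "-2", "0", "0", "1"]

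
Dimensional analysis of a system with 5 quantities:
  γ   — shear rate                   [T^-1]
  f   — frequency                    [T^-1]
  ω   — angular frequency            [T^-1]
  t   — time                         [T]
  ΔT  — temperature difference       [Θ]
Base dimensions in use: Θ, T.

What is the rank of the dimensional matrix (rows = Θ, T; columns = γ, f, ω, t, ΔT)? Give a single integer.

2

Dimensional matrix (Θ×T by γ×f×ω×t×ΔT):
  Θ: [ 0  0  0  0  1]
  T: [-1 -1 -1  1  0]
RREF → pivots at {γ,ΔT} ⇒ r = 2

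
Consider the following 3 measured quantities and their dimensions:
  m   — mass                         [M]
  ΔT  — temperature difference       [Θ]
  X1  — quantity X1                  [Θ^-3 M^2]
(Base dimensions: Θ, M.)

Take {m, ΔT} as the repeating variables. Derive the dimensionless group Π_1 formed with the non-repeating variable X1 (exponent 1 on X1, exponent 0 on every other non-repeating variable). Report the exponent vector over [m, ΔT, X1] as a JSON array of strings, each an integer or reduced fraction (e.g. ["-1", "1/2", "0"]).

["-2", "3", "1"]

Dimensional matrix (Θ×M by m×ΔT×X1):
  Θ: [ 0  1 -3]
  M: [ 1  0  2]
Echelon form has 2 nonzero rows (pivots: m,ΔT)
Pivot set = {m,ΔT}, free = {X1}
RREF:
  r0: [   1    0    2]
  r1: [   0    1   -3]
Fix exponent of X1 at 1; solve each RREF row for its pivot's exponent:
  r0: exp(m) + (2)·1 = 0 ⇒ exp(m) = -2
  r1: exp(ΔT) + (-3)·1 = 0 ⇒ exp(ΔT) = 3
Π_1 = m^-2 · ΔT^3 · X1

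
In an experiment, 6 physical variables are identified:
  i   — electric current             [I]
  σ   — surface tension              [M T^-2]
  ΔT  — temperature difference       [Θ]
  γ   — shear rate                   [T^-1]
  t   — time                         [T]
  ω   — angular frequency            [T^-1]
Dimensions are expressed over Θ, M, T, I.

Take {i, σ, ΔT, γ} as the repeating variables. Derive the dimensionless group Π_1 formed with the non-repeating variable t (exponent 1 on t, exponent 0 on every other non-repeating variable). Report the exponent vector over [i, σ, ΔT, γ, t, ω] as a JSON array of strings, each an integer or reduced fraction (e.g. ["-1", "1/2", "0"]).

Write exponents as rows Θ,M,T,I / cols i,σ,ΔT,γ,t,ω:
  Θ: [ 0  0  1  0  0  0]
  M: [ 0  1  0  0  0  0]
  T: [ 0 -2  0 -1  1 -1]
  I: [ 1  0  0  0  0  0]
Echelon form has 4 nonzero rows (pivots: i,σ,ΔT,γ)
Pivot set = {i,σ,ΔT,γ}, free = {t,ω}
RREF:
  r0: [   1    0    0    0    0    0]
  r1: [   0    1    0    0    0    0]
  r2: [   0    0    1    0    0    0]
  r3: [   0    0    0    1   -1    1]
Fix exponent of t at 1, ω at 0; solve each RREF row for its pivot's exponent:
  r0: exp(i) + (0)·1 = 0 ⇒ exp(i) = 0
  r1: exp(σ) + (0)·1 = 0 ⇒ exp(σ) = 0
  r2: exp(ΔT) + (0)·1 = 0 ⇒ exp(ΔT) = 0
  r3: exp(γ) + (-1)·1 = 0 ⇒ exp(γ) = 1
Π_1 = γ · t

["0", "0", "0", "1", "1", "0"]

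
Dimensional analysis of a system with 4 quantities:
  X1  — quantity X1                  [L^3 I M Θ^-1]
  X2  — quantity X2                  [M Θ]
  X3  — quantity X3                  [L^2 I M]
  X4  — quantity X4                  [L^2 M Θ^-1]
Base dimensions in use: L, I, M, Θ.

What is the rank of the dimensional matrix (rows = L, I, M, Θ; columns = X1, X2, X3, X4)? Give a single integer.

3

Write exponents as rows L,I,M,Θ / cols X1,X2,X3,X4:
  L: [ 3  0  2  2]
  I: [ 1  0  1  0]
  M: [ 1  1  1  1]
  Θ: [-1  1  0 -1]
Echelon form has 3 nonzero rows (pivots: X1,X2,X3)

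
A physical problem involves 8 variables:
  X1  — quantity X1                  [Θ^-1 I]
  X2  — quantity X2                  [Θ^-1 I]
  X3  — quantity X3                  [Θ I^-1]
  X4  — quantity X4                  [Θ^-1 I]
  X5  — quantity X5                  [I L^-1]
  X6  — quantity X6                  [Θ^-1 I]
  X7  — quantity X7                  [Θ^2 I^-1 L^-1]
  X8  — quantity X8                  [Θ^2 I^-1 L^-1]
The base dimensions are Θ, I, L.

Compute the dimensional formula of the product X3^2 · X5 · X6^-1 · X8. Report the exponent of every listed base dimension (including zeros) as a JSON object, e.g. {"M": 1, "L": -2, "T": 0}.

Exponent matrix [Θ,I,L] × [X1,X2,X3,X4,X5,X6,X7,X8]:
  Θ: [-1 -1  1 -1  0 -1  2  2]
  I: [ 1  1 -1  1  1  1 -1 -1]
  L: [ 0  0  0  0 -1  0 -1 -1]
  [Θ]: (2)·1+(1)·0+(-1)·-1+(1)·2 = 5
  [I]: (2)·-1+(1)·1+(-1)·1+(1)·-1 = -3
  [L]: (2)·0+(1)·-1+(-1)·0+(1)·-1 = -2
⇒ Θ^5 I^-3 L^-2

{"Θ": 5, "I": -3, "L": -2}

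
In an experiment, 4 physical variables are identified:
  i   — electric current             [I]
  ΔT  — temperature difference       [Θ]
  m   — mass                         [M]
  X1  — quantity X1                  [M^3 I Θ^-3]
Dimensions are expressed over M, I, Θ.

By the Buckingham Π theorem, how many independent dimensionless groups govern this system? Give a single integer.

1

Exponent matrix [M,I,Θ] × [i,ΔT,m,X1]:
  M: [ 0  0  1  3]
  I: [ 1  0  0  1]
  Θ: [ 0  1  0 -3]
RREF → pivots at {i,ΔT,m} ⇒ r = 3
Π count = n − r = 4 − 3 = 1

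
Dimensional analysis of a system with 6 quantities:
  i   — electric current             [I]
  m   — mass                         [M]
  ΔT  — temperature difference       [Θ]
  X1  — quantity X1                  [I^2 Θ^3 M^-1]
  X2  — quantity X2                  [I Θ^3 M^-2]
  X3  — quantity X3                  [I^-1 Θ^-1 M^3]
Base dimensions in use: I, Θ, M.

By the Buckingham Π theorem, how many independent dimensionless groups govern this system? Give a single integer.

3

Exponent matrix [I,Θ,M] × [i,m,ΔT,X1,X2,X3]:
  I: [ 1  0  0  2  1 -1]
  Θ: [ 0  0  1  3  3 -1]
  M: [ 0  1  0 -1 -2  3]
Echelon form has 3 nonzero rows (pivots: i,m,ΔT)
6 vars − rank 3 = 3 Π groups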